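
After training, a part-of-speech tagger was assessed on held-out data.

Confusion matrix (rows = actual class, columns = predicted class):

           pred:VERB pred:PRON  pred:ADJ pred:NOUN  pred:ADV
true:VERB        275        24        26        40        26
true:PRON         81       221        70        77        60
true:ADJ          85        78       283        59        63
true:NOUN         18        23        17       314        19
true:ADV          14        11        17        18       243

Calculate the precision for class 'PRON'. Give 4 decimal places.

Take TP from the diagonal, FP from the rest of the 'PRON' prediction marginal, FN from the rest of the 'PRON' actual marginal.
precision = TP/(TP+FP).
PRON: TP=221, FP=24+78+23+11=136 → 221/357 = 0.61905

0.6190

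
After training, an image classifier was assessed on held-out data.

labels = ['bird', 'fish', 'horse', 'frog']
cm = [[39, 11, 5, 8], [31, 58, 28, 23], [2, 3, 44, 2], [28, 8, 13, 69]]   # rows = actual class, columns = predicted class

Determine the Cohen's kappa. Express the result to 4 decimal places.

Observed agreement pₒ = trace/N = 210/372 = 0.56452
Expected agreement pₑ = Σ (rowᵢ·colᵢ)/N² = (63·100 + 140·80 + 51·90 + 118·102)/372² = 0.24660
κ = (pₒ − pₑ)/(1 − pₑ) = (0.56452 − 0.24660)/(1 − 0.24660) = 0.4220

0.4220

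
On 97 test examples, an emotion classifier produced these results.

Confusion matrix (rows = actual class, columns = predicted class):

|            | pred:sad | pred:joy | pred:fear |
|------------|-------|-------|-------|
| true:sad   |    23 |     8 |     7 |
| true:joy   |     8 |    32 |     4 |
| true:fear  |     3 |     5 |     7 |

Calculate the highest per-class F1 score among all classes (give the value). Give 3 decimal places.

0.719

Per-class F1 score (2·TP/(2·TP+FP+FN)):
  sad: TP=23, FP=8+3=11, FN=8+7=15 → 46/72 = 0.6389
  joy: TP=32, FP=8+5=13, FN=8+4=12 → 64/89 = 0.7191
  fear: TP=7, FP=7+4=11, FN=3+5=8 → 14/33 = 0.4242
Highest is class 'joy' with F1 score = 0.719.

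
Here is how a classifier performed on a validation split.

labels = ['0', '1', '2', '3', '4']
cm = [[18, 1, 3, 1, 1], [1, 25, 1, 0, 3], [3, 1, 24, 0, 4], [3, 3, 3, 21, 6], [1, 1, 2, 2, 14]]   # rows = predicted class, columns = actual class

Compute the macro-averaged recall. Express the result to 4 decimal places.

Per-class recall (TP/(TP+FN)):
  0: TP=18, FN=1+3+3+1=8 → 18/26 = 0.69231
  1: TP=25, FN=1+1+3+1=6 → 25/31 = 0.80645
  2: TP=24, FN=3+1+3+2=9 → 24/33 = 0.72727
  3: TP=21, FN=1+0+0+2=3 → 21/24 = 0.87500
  4: TP=14, FN=1+3+4+6=14 → 14/28 = 0.50000
Macro-recall = mean = (0.69231 + 0.80645 + 0.72727 + 0.87500 + 0.50000) / 5 = 0.7202

0.7202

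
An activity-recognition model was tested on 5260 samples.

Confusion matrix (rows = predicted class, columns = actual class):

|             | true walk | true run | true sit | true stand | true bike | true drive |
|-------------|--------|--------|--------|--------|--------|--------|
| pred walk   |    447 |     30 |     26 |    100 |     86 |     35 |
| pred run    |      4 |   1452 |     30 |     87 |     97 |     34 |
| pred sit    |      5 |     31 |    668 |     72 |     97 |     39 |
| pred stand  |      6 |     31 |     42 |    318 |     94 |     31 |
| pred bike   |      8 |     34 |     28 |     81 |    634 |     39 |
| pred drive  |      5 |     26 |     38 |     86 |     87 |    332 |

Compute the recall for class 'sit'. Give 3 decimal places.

One-vs-rest for 'sit': TP = diagonal; FP = other classes predicted 'sit'; FN = 'sit' predicted as other.
recall = TP/(TP+FN).
sit: TP=668, FN=26+30+42+28+38=164 → 668/832 = 0.8029

0.803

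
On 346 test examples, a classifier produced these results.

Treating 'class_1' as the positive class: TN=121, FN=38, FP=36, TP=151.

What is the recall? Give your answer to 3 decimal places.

0.799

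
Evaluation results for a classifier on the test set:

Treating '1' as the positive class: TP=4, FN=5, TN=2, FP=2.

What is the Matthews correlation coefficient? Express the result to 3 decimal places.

-0.051

MCC = (TP·TN − FP·FN) / √((TP+FP)(TP+FN)(TN+FP)(TN+FN))
Numerator = 4·2 − 2·5 = -2
Denominator = √(6·9·4·7) = √1512 = 38.8844
MCC = -2 / 38.8844 = -0.051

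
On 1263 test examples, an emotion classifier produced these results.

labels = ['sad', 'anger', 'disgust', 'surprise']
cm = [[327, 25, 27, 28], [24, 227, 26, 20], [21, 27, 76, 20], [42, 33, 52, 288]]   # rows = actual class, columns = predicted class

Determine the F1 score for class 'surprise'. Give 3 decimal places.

0.747

One-vs-rest for 'surprise': TP = diagonal; FP = other classes predicted 'surprise'; FN = 'surprise' predicted as other.
F1 score = 2·TP/(2·TP+FP+FN).
surprise: TP=288, FP=28+20+20=68, FN=42+33+52=127 → 576/771 = 0.7471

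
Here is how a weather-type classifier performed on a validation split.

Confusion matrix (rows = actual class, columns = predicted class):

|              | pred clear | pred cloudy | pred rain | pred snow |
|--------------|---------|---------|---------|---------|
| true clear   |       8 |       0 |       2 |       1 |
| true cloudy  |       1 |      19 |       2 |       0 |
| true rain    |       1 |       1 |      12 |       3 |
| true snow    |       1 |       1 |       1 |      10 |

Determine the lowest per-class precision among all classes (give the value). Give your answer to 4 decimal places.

Per-class precision (TP/(TP+FP)):
  clear: TP=8, FP=1+1+1=3 → 8/11 = 0.72727
  cloudy: TP=19, FP=0+1+1=2 → 19/21 = 0.90476
  rain: TP=12, FP=2+2+1=5 → 12/17 = 0.70588
  snow: TP=10, FP=1+0+3=4 → 10/14 = 0.71429
Lowest is class 'rain' with precision = 0.7059.

0.7059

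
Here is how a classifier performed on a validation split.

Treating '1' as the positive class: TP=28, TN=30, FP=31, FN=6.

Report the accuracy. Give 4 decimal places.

0.6105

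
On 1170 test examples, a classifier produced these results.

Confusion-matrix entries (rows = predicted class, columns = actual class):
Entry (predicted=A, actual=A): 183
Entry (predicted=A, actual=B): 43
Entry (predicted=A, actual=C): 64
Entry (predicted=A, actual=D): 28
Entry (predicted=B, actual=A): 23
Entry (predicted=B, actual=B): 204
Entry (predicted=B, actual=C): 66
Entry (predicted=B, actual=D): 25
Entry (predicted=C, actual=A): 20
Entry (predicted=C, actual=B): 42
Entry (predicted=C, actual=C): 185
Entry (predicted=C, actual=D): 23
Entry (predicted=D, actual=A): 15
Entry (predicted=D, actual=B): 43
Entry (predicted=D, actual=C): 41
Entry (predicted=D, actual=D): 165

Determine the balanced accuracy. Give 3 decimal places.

0.645

Balanced accuracy = mean of per-class recall.
  A: recall = 183/241 = 0.7593
  B: recall = 204/332 = 0.6145
  C: recall = 185/356 = 0.5197
  D: recall = 165/241 = 0.6846
Mean = (0.7593 + 0.6145 + 0.5197 + 0.6846) / 4 = 0.645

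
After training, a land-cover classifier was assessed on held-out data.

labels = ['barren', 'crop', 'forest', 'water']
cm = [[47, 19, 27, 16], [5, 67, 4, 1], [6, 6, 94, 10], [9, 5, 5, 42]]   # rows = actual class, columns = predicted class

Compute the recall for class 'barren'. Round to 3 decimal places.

0.431

recall = TP/(TP+FN).
barren: TP=47, FN=19+27+16=62 → 47/109 = 0.4312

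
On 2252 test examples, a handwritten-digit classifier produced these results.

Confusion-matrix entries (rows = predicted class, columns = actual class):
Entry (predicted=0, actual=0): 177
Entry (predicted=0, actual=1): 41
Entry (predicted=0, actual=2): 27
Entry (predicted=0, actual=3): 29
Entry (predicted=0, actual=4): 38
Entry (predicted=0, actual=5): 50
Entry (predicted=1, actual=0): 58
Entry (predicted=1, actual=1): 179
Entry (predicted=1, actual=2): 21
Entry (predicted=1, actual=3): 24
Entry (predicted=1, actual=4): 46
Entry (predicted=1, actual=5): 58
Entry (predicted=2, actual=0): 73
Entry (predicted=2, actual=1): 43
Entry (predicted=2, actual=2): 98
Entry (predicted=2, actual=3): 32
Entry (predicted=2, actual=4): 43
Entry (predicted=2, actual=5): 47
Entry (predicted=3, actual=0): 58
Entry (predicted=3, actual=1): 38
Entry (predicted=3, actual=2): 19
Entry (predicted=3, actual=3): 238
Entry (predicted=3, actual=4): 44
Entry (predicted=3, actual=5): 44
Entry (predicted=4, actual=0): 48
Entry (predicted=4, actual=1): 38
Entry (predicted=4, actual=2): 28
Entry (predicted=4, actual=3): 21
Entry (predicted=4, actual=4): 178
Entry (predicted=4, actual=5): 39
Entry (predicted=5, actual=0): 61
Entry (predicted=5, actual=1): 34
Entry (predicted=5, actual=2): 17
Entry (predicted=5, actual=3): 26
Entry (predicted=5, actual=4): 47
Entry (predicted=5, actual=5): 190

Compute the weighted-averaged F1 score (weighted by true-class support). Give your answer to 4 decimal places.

0.4709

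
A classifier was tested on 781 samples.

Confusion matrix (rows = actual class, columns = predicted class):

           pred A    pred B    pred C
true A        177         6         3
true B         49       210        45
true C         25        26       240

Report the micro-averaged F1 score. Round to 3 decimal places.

0.803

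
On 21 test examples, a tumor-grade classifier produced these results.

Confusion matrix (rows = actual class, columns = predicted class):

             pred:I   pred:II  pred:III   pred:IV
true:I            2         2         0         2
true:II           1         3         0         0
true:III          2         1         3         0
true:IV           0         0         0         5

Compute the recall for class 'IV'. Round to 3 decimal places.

recall = TP/(TP+FN).
IV: TP=5, FN=0+0+0=0 → 5/5 = 1.0000

1.000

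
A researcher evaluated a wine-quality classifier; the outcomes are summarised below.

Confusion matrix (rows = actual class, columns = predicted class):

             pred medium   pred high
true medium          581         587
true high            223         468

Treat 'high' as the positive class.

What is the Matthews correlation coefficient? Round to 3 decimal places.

MCC = (TP·TN − FP·FN) / √((TP+FP)(TP+FN)(TN+FP)(TN+FN))
Numerator = 468·581 − 587·223 = 141007
Denominator = √(1055·691·1168·804) = √684588183360 = 827398.4429
MCC = 141007 / 827398.4429 = 0.170

0.170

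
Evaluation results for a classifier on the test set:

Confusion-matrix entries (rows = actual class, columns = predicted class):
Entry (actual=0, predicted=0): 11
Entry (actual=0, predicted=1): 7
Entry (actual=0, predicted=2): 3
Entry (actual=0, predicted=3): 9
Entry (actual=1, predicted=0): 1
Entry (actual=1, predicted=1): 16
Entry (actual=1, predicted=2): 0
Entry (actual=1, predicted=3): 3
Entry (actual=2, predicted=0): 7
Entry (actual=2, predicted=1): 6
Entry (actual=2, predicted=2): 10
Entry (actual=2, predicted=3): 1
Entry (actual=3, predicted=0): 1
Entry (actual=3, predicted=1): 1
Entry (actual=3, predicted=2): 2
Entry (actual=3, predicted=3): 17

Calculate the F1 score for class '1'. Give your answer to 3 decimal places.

Take TP from the diagonal, FP from the rest of the '1' prediction marginal, FN from the rest of the '1' actual marginal.
F1 score = 2·TP/(2·TP+FP+FN).
1: TP=16, FP=7+6+1=14, FN=1+0+3=4 → 32/50 = 0.6400

0.640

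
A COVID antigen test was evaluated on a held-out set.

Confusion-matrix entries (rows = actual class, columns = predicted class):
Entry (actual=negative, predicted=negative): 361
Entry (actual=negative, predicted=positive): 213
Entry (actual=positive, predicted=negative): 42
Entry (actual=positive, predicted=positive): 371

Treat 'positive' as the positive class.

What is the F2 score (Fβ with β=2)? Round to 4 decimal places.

Fβ = (1+β²)·TP / ((1+β²)·TP + β²·FN + FP), with β²=4
= 5·371 / (5·371 + 4·42 + 213) = 0.8296

0.8296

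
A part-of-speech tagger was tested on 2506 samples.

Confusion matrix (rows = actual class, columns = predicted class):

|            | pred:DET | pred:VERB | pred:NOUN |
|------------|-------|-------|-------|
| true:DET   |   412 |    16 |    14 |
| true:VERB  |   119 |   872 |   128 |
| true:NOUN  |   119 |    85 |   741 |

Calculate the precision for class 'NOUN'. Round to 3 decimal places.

One-vs-rest for 'NOUN': TP = diagonal; FP = other classes predicted 'NOUN'; FN = 'NOUN' predicted as other.
precision = TP/(TP+FP).
NOUN: TP=741, FP=14+128=142 → 741/883 = 0.8392

0.839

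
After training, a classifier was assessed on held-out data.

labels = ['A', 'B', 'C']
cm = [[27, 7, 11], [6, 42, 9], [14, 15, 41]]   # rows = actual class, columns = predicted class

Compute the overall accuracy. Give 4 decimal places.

0.6395

Accuracy = trace / total = (27+42+41=110) / 172 = 110/172 = 0.6395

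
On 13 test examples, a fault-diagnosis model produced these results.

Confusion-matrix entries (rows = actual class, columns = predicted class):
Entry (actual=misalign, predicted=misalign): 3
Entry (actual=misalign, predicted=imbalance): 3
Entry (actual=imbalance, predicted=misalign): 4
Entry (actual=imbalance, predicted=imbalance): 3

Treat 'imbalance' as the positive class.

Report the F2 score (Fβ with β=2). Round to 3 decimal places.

0.441

Fβ = (1+β²)·TP / ((1+β²)·TP + β²·FN + FP), with β²=4
= 5·3 / (5·3 + 4·4 + 3) = 0.441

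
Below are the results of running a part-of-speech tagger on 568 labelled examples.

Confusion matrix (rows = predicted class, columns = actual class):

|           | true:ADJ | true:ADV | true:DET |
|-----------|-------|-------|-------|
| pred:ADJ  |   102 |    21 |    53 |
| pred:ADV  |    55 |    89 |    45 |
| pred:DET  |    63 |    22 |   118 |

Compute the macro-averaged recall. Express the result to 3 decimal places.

0.561

Per-class recall (TP/(TP+FN)):
  ADJ: TP=102, FN=55+63=118 → 102/220 = 0.4636
  ADV: TP=89, FN=21+22=43 → 89/132 = 0.6742
  DET: TP=118, FN=53+45=98 → 118/216 = 0.5463
Macro-recall = mean = (0.4636 + 0.6742 + 0.5463) / 3 = 0.561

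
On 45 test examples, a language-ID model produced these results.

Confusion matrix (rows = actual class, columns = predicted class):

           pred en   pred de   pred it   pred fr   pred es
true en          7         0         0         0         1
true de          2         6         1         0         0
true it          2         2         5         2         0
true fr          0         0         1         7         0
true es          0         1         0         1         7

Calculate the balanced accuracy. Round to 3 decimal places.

0.730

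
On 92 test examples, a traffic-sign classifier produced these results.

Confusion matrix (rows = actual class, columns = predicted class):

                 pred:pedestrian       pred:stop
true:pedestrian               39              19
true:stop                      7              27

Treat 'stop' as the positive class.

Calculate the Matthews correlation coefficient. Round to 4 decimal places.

MCC = (TP·TN − FP·FN) / √((TP+FP)(TP+FN)(TN+FP)(TN+FN))
Numerator = 27·39 − 19·7 = 920
Denominator = √(46·34·58·46) = √4172752 = 2042.7315
MCC = 920 / 2042.7315 = 0.4504

0.4504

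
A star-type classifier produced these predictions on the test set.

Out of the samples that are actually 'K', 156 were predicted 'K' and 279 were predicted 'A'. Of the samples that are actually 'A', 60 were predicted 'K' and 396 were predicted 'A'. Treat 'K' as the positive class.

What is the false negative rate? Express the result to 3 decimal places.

FNR = FN/(FN+TP) = 279/(279+156) = 0.641

0.641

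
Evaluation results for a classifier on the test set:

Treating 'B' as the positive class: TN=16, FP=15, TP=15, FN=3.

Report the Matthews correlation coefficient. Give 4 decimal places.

0.3458

MCC = (TP·TN − FP·FN) / √((TP+FP)(TP+FN)(TN+FP)(TN+FN))
Numerator = 15·16 − 15·3 = 195
Denominator = √(30·18·31·19) = √318060 = 563.9681
MCC = 195 / 563.9681 = 0.3458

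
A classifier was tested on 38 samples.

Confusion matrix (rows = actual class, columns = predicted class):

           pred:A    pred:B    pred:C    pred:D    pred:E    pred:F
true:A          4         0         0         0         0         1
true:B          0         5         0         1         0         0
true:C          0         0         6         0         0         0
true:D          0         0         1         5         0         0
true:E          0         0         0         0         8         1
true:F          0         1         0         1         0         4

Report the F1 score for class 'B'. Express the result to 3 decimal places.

0.833

Treat 'B' as positive and all other classes as negative.
F1 score = 2·TP/(2·TP+FP+FN).
B: TP=5, FP=0+0+0+0+1=1, FN=0+0+1+0+0=1 → 10/12 = 0.8333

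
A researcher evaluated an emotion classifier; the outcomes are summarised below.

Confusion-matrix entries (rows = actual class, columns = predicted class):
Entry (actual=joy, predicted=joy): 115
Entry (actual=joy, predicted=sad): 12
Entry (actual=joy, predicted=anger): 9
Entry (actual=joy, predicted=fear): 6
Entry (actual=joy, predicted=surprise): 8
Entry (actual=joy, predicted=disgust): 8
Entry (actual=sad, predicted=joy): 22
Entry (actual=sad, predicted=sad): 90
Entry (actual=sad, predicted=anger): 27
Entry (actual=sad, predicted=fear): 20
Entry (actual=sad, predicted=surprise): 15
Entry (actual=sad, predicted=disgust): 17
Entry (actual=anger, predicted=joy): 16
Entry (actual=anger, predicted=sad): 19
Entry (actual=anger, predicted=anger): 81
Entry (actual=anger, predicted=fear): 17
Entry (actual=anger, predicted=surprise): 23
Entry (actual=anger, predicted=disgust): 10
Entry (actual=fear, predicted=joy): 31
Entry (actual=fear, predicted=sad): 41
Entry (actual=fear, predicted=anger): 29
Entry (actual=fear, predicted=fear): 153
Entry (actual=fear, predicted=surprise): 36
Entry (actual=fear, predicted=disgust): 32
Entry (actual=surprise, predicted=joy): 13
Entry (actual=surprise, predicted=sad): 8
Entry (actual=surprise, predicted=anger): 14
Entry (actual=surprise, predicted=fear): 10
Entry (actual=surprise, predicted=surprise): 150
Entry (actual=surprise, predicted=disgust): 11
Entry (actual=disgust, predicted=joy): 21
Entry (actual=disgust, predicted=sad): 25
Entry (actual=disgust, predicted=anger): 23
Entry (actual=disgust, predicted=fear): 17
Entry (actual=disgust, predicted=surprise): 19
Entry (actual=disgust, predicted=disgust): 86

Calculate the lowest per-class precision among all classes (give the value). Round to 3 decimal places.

0.443

Per-class precision (TP/(TP+FP)):
  joy: TP=115, FP=22+16+31+13+21=103 → 115/218 = 0.5275
  sad: TP=90, FP=12+19+41+8+25=105 → 90/195 = 0.4615
  anger: TP=81, FP=9+27+29+14+23=102 → 81/183 = 0.4426
  fear: TP=153, FP=6+20+17+10+17=70 → 153/223 = 0.6861
  surprise: TP=150, FP=8+15+23+36+19=101 → 150/251 = 0.5976
  disgust: TP=86, FP=8+17+10+32+11=78 → 86/164 = 0.5244
Lowest is class 'anger' with precision = 0.443.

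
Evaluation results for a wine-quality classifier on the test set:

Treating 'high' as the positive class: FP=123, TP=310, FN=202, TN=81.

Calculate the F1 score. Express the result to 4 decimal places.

0.6561

Precision = TP/(TP+FP) = 310/433 = 0.7159
Recall = TP/(TP+FN) = 310/512 = 0.6055
F1 = 2·TP/(2·TP+FP+FN) = 620/945 = 0.6561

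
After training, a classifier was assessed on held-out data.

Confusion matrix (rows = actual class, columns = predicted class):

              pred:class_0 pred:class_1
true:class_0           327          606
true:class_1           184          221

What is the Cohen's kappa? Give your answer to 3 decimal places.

Observed agreement pₒ = trace/N = 548/1338 = 0.4096
Expected agreement pₑ = Σ (rowᵢ·colᵢ)/N² = (933·511 + 405·827)/1338² = 0.4534
κ = (pₒ − pₑ)/(1 − pₑ) = (0.4096 − 0.4534)/(1 − 0.4534) = -0.080

-0.080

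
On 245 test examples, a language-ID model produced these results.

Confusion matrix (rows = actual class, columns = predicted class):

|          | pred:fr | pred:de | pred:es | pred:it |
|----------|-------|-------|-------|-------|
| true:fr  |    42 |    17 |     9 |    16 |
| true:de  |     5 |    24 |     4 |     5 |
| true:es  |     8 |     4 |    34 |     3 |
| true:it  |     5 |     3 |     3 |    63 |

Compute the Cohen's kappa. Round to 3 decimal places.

0.546

Observed agreement pₒ = trace/N = 163/245 = 0.6653
Expected agreement pₑ = Σ (rowᵢ·colᵢ)/N² = (84·60 + 38·48 + 49·50 + 74·87)/245² = 0.2624
κ = (pₒ − pₑ)/(1 − pₑ) = (0.6653 − 0.2624)/(1 − 0.2624) = 0.546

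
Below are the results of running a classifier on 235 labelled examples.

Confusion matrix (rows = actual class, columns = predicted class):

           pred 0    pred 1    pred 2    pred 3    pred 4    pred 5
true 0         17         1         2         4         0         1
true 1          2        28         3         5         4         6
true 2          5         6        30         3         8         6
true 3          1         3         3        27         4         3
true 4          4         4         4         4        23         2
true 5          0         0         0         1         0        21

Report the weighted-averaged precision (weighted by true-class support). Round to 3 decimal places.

0.635

Per-class precision (TP/(TP+FP)):
  0: TP=17, FP=2+5+1+4+0=12 → 17/29 = 0.5862
  1: TP=28, FP=1+6+3+4+0=14 → 28/42 = 0.6667
  2: TP=30, FP=2+3+3+4+0=12 → 30/42 = 0.7143
  3: TP=27, FP=4+5+3+4+1=17 → 27/44 = 0.6136
  4: TP=23, FP=0+4+8+4+0=16 → 23/39 = 0.5897
  5: TP=21, FP=1+6+6+3+2=18 → 21/39 = 0.5385
Weighted-precision = Σ (supportᵢ/N)·precisionᵢ with N=235: (25/235)·0.5862 + (48/235)·0.6667 + (58/235)·0.7143 + (41/235)·0.6136 + (41/235)·0.5897 + (22/235)·0.5385 = 0.635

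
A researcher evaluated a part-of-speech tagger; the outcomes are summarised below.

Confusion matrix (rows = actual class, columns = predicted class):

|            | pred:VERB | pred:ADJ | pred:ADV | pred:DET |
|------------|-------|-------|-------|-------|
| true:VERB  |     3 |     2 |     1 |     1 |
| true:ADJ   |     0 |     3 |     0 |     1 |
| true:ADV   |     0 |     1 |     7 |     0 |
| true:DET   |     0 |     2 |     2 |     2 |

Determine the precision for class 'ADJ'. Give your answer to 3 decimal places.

0.375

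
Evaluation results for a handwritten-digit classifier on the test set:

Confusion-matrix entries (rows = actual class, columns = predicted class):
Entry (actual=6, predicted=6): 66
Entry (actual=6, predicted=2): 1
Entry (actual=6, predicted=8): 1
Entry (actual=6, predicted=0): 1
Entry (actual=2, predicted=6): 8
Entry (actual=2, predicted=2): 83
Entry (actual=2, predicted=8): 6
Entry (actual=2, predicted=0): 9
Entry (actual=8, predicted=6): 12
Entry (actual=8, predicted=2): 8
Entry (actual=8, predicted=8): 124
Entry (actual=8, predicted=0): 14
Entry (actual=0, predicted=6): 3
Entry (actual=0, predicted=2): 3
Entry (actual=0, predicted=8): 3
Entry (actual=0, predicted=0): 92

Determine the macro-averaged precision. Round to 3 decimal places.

0.833

Per-class precision (TP/(TP+FP)):
  6: TP=66, FP=8+12+3=23 → 66/89 = 0.7416
  2: TP=83, FP=1+8+3=12 → 83/95 = 0.8737
  8: TP=124, FP=1+6+3=10 → 124/134 = 0.9254
  0: TP=92, FP=1+9+14=24 → 92/116 = 0.7931
Macro-precision = mean = (0.7416 + 0.8737 + 0.9254 + 0.7931) / 4 = 0.833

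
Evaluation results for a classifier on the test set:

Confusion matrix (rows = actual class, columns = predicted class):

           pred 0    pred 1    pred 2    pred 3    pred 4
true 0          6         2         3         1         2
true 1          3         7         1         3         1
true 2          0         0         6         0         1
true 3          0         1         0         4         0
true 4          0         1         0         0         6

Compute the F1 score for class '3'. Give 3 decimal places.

F1 score = 2·TP/(2·TP+FP+FN).
3: TP=4, FP=1+3+0+0=4, FN=0+1+0+0=1 → 8/13 = 0.6154

0.615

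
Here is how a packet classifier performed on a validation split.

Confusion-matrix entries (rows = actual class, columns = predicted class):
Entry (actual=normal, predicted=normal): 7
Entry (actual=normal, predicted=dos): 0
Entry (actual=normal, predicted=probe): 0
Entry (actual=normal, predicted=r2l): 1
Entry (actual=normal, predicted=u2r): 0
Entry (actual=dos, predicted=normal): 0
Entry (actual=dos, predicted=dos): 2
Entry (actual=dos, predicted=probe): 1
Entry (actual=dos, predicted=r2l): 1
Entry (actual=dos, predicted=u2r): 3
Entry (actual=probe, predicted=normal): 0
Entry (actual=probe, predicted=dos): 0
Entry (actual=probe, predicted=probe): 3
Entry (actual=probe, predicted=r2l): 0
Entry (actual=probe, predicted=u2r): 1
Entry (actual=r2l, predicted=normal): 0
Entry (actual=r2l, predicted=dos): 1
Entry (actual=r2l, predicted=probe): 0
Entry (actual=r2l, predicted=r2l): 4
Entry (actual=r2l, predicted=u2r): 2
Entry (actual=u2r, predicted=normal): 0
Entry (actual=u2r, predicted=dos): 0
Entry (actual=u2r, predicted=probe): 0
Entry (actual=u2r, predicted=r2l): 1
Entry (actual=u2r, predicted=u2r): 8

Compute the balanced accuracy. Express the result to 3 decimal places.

Balanced accuracy = mean of per-class recall.
  normal: recall = 7/8 = 0.8750
  dos: recall = 2/7 = 0.2857
  probe: recall = 3/4 = 0.7500
  r2l: recall = 4/7 = 0.5714
  u2r: recall = 8/9 = 0.8889
Mean = (0.8750 + 0.2857 + 0.7500 + 0.5714 + 0.8889) / 5 = 0.674

0.674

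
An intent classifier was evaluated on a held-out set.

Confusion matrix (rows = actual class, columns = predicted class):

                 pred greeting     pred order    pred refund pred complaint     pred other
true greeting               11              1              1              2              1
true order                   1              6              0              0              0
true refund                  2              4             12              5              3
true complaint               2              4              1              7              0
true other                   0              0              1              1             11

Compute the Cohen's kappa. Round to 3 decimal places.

0.523

Observed agreement pₒ = trace/N = 47/76 = 0.6184
Expected agreement pₑ = Σ (rowᵢ·colᵢ)/N² = (16·16 + 7·15 + 26·15 + 14·15 + 13·15)/76² = 0.2001
κ = (pₒ − pₑ)/(1 − pₑ) = (0.6184 − 0.2001)/(1 − 0.2001) = 0.523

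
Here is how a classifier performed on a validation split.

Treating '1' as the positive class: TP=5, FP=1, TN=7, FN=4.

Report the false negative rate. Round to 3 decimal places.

0.444

FNR = FN/(FN+TP) = 4/(4+5) = 0.444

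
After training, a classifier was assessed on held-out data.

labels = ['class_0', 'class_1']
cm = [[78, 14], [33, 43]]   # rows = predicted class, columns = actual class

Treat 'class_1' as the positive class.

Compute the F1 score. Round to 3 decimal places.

Precision = TP/(TP+FP) = 43/76 = 0.5658
Recall = TP/(TP+FN) = 43/57 = 0.7544
F1 = 2·TP/(2·TP+FP+FN) = 86/133 = 0.647

0.647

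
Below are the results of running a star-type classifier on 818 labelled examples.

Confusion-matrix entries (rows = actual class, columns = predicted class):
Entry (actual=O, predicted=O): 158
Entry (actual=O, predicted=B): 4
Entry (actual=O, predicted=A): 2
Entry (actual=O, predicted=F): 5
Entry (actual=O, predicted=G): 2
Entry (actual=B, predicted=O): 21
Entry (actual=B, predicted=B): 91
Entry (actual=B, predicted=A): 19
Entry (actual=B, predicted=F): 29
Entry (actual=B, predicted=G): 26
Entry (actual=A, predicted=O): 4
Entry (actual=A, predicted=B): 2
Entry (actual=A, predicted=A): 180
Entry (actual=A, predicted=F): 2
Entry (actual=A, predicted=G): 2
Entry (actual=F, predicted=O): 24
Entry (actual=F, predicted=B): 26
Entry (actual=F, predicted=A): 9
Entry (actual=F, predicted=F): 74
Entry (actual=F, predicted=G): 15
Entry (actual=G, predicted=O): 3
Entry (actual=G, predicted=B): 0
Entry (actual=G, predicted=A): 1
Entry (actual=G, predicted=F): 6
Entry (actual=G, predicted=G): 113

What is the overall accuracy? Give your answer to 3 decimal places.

Accuracy = trace / total = (158+91+180+74+113=616) / 818 = 616/818 = 0.753

0.753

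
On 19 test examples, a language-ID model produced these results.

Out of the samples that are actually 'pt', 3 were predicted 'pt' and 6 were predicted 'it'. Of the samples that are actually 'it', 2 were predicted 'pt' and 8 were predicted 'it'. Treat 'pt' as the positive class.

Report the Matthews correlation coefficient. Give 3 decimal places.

MCC = (TP·TN − FP·FN) / √((TP+FP)(TP+FN)(TN+FP)(TN+FN))
Numerator = 3·8 − 2·6 = 12
Denominator = √(5·9·10·14) = √6300 = 79.3725
MCC = 12 / 79.3725 = 0.151

0.151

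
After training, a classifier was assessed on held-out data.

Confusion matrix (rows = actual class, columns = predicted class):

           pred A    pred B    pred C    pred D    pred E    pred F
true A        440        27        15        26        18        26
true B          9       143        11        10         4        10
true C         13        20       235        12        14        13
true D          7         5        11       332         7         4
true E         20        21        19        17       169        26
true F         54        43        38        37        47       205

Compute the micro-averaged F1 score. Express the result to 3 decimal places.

Micro-averaging pools counts across classes: ΣTP=1524, ΣFP=584, ΣFN=584.
Micro-F1 score = 2·TP/(2·TP+FP+FN) on pooled counts = 0.723 (equals overall accuracy in single-label multiclass).

0.723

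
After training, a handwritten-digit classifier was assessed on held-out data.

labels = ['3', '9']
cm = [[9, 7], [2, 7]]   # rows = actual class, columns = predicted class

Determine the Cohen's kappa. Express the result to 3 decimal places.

0.303

Observed agreement pₒ = trace/N = 16/25 = 0.6400
Expected agreement pₑ = Σ (rowᵢ·colᵢ)/N² = (16·11 + 9·14)/25² = 0.4832
κ = (pₒ − pₑ)/(1 − pₑ) = (0.6400 − 0.4832)/(1 − 0.4832) = 0.303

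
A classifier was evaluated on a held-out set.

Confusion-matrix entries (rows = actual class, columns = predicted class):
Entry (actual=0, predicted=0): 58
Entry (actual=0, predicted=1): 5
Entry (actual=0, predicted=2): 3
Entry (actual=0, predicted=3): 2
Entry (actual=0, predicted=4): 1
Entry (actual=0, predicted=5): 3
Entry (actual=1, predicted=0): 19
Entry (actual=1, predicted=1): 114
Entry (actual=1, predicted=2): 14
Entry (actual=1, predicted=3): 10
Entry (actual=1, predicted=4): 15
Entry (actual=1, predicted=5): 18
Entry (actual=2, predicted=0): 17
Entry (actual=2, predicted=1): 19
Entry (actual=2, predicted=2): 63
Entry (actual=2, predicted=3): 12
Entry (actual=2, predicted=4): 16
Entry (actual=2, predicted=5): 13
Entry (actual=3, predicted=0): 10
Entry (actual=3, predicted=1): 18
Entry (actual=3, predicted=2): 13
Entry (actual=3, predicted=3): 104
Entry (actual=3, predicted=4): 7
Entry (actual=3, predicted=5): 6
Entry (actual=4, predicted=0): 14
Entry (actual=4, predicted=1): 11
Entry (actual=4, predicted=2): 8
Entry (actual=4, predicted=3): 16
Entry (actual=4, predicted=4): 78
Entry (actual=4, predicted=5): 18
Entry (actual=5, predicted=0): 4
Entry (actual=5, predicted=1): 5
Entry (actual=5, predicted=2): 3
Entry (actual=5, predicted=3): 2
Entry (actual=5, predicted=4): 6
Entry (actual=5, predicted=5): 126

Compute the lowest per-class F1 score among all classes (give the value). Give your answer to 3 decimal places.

Per-class F1 score (2·TP/(2·TP+FP+FN)):
  0: TP=58, FP=19+17+10+14+4=64, FN=5+3+2+1+3=14 → 116/194 = 0.5979
  1: TP=114, FP=5+19+18+11+5=58, FN=19+14+10+15+18=76 → 228/362 = 0.6298
  2: TP=63, FP=3+14+13+8+3=41, FN=17+19+12+16+13=77 → 126/244 = 0.5164
  3: TP=104, FP=2+10+12+16+2=42, FN=10+18+13+7+6=54 → 208/304 = 0.6842
  4: TP=78, FP=1+15+16+7+6=45, FN=14+11+8+16+18=67 → 156/268 = 0.5821
  5: TP=126, FP=3+18+13+6+18=58, FN=4+5+3+2+6=20 → 252/330 = 0.7636
Lowest is class '2' with F1 score = 0.516.

0.516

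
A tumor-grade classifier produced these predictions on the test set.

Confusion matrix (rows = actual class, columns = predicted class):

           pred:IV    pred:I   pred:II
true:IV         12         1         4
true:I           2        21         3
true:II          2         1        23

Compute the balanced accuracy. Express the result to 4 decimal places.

Balanced accuracy = mean of per-class recall.
  IV: recall = 12/17 = 0.70588
  I: recall = 21/26 = 0.80769
  II: recall = 23/26 = 0.88462
Mean = (0.70588 + 0.80769 + 0.88462) / 3 = 0.7994

0.7994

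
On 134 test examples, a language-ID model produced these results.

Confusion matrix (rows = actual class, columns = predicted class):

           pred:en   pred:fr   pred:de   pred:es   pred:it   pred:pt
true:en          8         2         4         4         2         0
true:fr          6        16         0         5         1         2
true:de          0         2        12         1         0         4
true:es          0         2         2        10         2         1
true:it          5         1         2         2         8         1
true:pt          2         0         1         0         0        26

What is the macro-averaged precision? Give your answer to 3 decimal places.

Per-class precision (TP/(TP+FP)):
  en: TP=8, FP=6+0+0+5+2=13 → 8/21 = 0.3810
  fr: TP=16, FP=2+2+2+1+0=7 → 16/23 = 0.6957
  de: TP=12, FP=4+0+2+2+1=9 → 12/21 = 0.5714
  es: TP=10, FP=4+5+1+2+0=12 → 10/22 = 0.4545
  it: TP=8, FP=2+1+0+2+0=5 → 8/13 = 0.6154
  pt: TP=26, FP=0+2+4+1+1=8 → 26/34 = 0.7647
Macro-precision = mean = (0.3810 + 0.6957 + 0.5714 + 0.4545 + 0.6154 + 0.7647) / 6 = 0.580

0.580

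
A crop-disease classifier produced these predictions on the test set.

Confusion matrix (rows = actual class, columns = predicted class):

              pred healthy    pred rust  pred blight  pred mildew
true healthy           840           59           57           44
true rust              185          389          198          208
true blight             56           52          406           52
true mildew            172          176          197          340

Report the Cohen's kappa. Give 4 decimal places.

Observed agreement pₒ = trace/N = 1975/3431 = 0.57563
Expected agreement pₑ = Σ (rowᵢ·colᵢ)/N² = (1000·1253 + 980·676 + 566·858 + 885·644)/3431² = 0.25239
κ = (pₒ − pₑ)/(1 − pₑ) = (0.57563 − 0.25239)/(1 − 0.25239) = 0.4324

0.4324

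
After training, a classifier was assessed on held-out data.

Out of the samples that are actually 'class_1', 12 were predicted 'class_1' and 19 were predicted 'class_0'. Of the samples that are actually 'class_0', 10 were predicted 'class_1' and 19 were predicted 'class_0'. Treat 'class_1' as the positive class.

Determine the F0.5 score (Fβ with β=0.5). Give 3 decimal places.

Fβ = (1+β²)·TP / ((1+β²)·TP + β²·FN + FP), with β²=1/4
= 1.25·12 / (1.25·12 + 0.25·19 + 10) = 0.504

0.504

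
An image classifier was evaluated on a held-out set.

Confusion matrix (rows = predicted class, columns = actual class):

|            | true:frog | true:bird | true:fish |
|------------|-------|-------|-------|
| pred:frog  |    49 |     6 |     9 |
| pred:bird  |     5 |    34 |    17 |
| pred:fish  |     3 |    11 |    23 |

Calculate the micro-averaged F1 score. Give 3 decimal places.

0.675

Micro-averaging pools counts across classes: ΣTP=106, ΣFP=51, ΣFN=51.
Micro-F1 score = 2·TP/(2·TP+FP+FN) on pooled counts = 0.675 (equals overall accuracy in single-label multiclass).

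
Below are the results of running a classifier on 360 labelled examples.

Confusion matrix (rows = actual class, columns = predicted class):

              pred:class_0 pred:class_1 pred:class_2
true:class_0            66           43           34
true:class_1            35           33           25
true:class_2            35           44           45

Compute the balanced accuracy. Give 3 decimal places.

0.393

Balanced accuracy = mean of per-class recall.
  class_0: recall = 66/143 = 0.4615
  class_1: recall = 33/93 = 0.3548
  class_2: recall = 45/124 = 0.3629
Mean = (0.4615 + 0.3548 + 0.3629) / 3 = 0.393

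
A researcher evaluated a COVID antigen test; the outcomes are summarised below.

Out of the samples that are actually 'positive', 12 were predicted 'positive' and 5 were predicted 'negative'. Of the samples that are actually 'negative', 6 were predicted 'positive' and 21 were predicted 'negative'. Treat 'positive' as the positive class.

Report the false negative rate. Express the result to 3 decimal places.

FNR = FN/(FN+TP) = 5/(5+12) = 0.294

0.294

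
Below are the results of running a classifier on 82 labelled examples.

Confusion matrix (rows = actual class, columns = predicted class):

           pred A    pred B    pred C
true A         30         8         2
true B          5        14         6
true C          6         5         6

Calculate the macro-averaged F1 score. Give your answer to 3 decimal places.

Per-class F1 score (2·TP/(2·TP+FP+FN)):
  A: TP=30, FP=5+6=11, FN=8+2=10 → 60/81 = 0.7407
  B: TP=14, FP=8+5=13, FN=5+6=11 → 28/52 = 0.5385
  C: TP=6, FP=2+6=8, FN=6+5=11 → 12/31 = 0.3871
Macro-F1 score = mean = (0.7407 + 0.5385 + 0.3871) / 3 = 0.555

0.555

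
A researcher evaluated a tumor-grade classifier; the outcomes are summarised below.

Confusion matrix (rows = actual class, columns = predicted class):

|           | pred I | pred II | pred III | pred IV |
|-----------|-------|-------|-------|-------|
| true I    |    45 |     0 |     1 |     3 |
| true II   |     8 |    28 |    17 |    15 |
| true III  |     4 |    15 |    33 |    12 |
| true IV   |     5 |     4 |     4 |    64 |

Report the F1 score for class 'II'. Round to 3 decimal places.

F1 score = 2·TP/(2·TP+FP+FN).
II: TP=28, FP=0+15+4=19, FN=8+17+15=40 → 56/115 = 0.4870

0.487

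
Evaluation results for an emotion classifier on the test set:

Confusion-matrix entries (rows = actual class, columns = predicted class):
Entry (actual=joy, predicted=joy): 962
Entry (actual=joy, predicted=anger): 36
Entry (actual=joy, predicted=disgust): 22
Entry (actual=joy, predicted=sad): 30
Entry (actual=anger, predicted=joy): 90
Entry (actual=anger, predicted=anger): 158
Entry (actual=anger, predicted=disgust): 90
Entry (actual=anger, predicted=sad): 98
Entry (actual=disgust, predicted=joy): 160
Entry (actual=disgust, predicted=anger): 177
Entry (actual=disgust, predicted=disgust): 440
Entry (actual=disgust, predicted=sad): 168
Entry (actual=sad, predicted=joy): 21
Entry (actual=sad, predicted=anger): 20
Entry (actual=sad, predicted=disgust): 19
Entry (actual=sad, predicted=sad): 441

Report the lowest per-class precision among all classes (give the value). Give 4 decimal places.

Per-class precision (TP/(TP+FP)):
  joy: TP=962, FP=90+160+21=271 → 962/1233 = 0.78021
  anger: TP=158, FP=36+177+20=233 → 158/391 = 0.40409
  disgust: TP=440, FP=22+90+19=131 → 440/571 = 0.77058
  sad: TP=441, FP=30+98+168=296 → 441/737 = 0.59837
Lowest is class 'anger' with precision = 0.4041.

0.4041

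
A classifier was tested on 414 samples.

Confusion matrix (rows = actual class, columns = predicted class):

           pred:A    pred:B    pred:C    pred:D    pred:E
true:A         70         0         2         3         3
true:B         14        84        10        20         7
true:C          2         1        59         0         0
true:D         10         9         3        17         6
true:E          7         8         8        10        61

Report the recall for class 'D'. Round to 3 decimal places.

Take TP from the diagonal, FP from the rest of the 'D' prediction marginal, FN from the rest of the 'D' actual marginal.
recall = TP/(TP+FN).
D: TP=17, FN=10+9+3+6=28 → 17/45 = 0.3778

0.378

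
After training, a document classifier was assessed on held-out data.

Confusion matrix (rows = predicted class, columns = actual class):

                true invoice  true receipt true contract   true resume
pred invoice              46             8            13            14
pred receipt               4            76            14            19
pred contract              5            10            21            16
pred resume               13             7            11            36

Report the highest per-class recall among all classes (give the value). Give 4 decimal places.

Per-class recall (TP/(TP+FN)):
  invoice: TP=46, FN=4+5+13=22 → 46/68 = 0.67647
  receipt: TP=76, FN=8+10+7=25 → 76/101 = 0.75248
  contract: TP=21, FN=13+14+11=38 → 21/59 = 0.35593
  resume: TP=36, FN=14+19+16=49 → 36/85 = 0.42353
Highest is class 'receipt' with recall = 0.7525.

0.7525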